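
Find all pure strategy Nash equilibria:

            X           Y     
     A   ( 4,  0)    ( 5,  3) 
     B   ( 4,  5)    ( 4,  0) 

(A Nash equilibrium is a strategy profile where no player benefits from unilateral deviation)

Nash equilibrium: (A, Y), (B, X)

Work:
Best responses:
  P1 vs X: payoffs [4, 4] → best response A/B (payoff 4)
  P1 vs Y: payoffs [5, 4] → best response A (payoff 5)
  P2 vs A: payoffs [0, 3] → best response Y (payoff 3)
  P2 vs B: payoffs [5, 0] → best response X (payoff 5)
Mutual best responses: (A,Y), (B,X) → Nash equilibria.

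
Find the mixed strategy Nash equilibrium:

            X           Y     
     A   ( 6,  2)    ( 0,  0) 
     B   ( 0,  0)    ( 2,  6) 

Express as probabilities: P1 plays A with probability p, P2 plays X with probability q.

p = 0.75, q = 0.25

Work:
Find probabilities that make opponent indifferent:
P2 chooses q to make P1 indifferent between A and B
P1 chooses p to make P2 indifferent between X and Y
Mixed NE: P1 plays (A: 0.75, B: 0.25), P2 plays (X: 0.25, Y: 0.75)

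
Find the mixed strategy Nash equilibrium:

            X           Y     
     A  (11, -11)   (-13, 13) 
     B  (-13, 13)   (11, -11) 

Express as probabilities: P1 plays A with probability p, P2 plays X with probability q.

p = 0.5, q = 0.5

Work:
Find probabilities that make opponent indifferent:
P2 chooses q to make P1 indifferent between A and B
P1 chooses p to make P2 indifferent between X and Y
Mixed NE: P1 plays (A: 0.5, B: 0.5), P2 plays (X: 0.5, Y: 0.5)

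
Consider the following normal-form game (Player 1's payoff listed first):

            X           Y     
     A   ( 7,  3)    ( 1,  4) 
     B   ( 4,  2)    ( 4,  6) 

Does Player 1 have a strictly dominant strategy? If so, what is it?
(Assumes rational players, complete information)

No strictly dominant strategy exists for Player 1

Work:
A strategy strictly dominates another if it gives a strictly higher payoff against every opponent action. Compare each pair of P1's strategies column-by-column:
  A vs B: [7 vs 4, 1 vs 4] → A does not strictly dominate B (column Y: 1 ≤ 4)
  B vs A: [4 vs 7, 4 vs 1] → B does not strictly dominate A (column X: 4 ≤ 7)
No single strategy strictly dominates all others → no strictly dominant strategy.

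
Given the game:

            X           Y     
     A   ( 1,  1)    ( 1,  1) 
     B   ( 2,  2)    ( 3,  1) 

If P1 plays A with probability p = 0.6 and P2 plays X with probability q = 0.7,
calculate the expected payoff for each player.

E[P1] = 1.52, E[P2] = 1.28

Work:
E[P1] = p·q·π₁(A,X) + p·(1-q)·π₁(A,Y) + (1-p)·q·π₁(B,X) + (1-p)·(1-q)·π₁(B,Y)
= 0.6·0.7·1 + 0.6·0.3·1 + 0.4·0.7·2 + 0.4·0.3·3
= 1.52

E[P2] = 1.28 (similar calculation)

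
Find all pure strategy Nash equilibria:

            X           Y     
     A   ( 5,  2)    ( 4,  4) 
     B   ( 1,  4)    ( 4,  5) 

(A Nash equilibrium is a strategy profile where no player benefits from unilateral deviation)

Nash equilibrium: (A, Y), (B, Y)

Work:
Best responses:
  P1 vs X: payoffs [5, 1] → best response A (payoff 5)
  P1 vs Y: payoffs [4, 4] → best response A/B (payoff 4)
  P2 vs A: payoffs [2, 4] → best response Y (payoff 4)
  P2 vs B: payoffs [4, 5] → best response Y (payoff 5)
Mutual best responses: (A,Y), (B,Y) → Nash equilibria.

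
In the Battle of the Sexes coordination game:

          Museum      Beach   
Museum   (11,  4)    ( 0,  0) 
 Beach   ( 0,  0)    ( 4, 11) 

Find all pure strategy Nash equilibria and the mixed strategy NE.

Pure NE: (Museum, Museum) and (Beach, Beach); Mixed NE: p = 0.7333, q = 0.2667

Work:
Check pure NE:
(Museum, Museum): (11, 4) - no unilateral deviation beneficial
(Beach, Beach): (4, 11) - no unilateral deviation beneficial
Mixed NE: P1 plays Museum with p = 0.7333, P2 plays Museum with q = 0.2667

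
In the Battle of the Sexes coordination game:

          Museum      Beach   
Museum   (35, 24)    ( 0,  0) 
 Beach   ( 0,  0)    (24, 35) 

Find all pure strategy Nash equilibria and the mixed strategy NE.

Pure NE: (Museum, Museum) and (Beach, Beach); Mixed NE: p = 0.5932, q = 0.4068

Work:
Check pure NE:
(Museum, Museum): (35, 24) - no unilateral deviation beneficial
(Beach, Beach): (24, 35) - no unilateral deviation beneficial
Mixed NE: P1 plays Museum with p = 0.5932, P2 plays Museum with q = 0.4068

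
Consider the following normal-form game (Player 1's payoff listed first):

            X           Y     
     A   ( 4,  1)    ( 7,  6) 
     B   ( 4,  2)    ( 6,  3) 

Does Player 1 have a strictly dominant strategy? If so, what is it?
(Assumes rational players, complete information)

No strictly dominant strategy exists for Player 1

Work:
A strategy strictly dominates another if it gives a strictly higher payoff against every opponent action. Compare each pair of P1's strategies column-by-column:
  A vs B: [4 vs 4, 7 vs 6] → A does not strictly dominate B (column X: 4 ≤ 4)
  B vs A: [4 vs 4, 6 vs 7] → B does not strictly dominate A (column X: 4 ≤ 4)
No single strategy strictly dominates all others → no strictly dominant strategy.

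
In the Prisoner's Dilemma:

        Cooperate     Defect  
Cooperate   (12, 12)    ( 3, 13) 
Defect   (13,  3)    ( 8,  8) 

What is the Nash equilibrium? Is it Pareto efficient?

(Defect, Defect) is NE; not Pareto efficient

Work:
Defect dominates Cooperate for both players:
If P2 cooperates: Defect (13) > Cooperate (12)
If P2 defects: Defect (8) > Cooperate (3)
NE: (Defect, Defect) with payoff (8, 8)
But (Cooperate, Cooperate) = (12, 12) Pareto dominates (8, 8)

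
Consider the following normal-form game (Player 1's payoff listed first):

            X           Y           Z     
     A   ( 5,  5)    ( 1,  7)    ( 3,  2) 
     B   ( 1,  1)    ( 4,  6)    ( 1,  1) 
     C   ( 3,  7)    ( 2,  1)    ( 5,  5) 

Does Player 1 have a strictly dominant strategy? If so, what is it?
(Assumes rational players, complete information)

No strictly dominant strategy exists for Player 1

Work:
A strategy strictly dominates another if it gives a strictly higher payoff against every opponent action. Compare each pair of P1's strategies column-by-column:
  A vs B: [5 vs 1, 1 vs 4, 3 vs 1] → A does not strictly dominate B (column Y: 1 ≤ 4)
  A vs C: [5 vs 3, 1 vs 2, 3 vs 5] → A does not strictly dominate C (column Y: 1 ≤ 2)
  B vs A: [1 vs 5, 4 vs 1, 1 vs 3] → B does not strictly dominate A (column X: 1 ≤ 5)
  B vs C: [1 vs 3, 4 vs 2, 1 vs 5] → B does not strictly dominate C (column X: 1 ≤ 3)
  C vs A: [3 vs 5, 2 vs 1, 5 vs 3] → C does not strictly dominate A (column X: 3 ≤ 5)
  C vs B: [3 vs 1, 2 vs 4, 5 vs 1] → C does not strictly dominate B (column Y: 2 ≤ 4)
No single strategy strictly dominates all others → no strictly dominant strategy.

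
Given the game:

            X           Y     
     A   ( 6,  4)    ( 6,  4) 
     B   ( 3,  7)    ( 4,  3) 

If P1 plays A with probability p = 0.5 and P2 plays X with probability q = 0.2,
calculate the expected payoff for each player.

E[P1] = 4.9, E[P2] = 3.9

Work:
E[P1] = p·q·π₁(A,X) + p·(1-q)·π₁(A,Y) + (1-p)·q·π₁(B,X) + (1-p)·(1-q)·π₁(B,Y)
= 0.5·0.2·6 + 0.5·0.8·6 + 0.5·0.2·3 + 0.5·0.8·4
= 4.9

E[P2] = 3.9 (similar calculation)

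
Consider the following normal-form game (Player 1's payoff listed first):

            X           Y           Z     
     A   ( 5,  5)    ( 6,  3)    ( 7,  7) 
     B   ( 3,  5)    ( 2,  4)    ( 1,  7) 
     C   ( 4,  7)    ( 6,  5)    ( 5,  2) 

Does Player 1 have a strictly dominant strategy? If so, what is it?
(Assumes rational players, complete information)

No strictly dominant strategy exists for Player 1

Work:
A strategy strictly dominates another if it gives a strictly higher payoff against every opponent action. Compare each pair of P1's strategies column-by-column:
  A vs B: [5 vs 3, 6 vs 2, 7 vs 1] → A strictly dominates B
  A vs C: [5 vs 4, 6 vs 6, 7 vs 5] → A does not strictly dominate C (column Y: 6 ≤ 6)
  B vs A: [3 vs 5, 2 vs 6, 1 vs 7] → B does not strictly dominate A (column X: 3 ≤ 5)
  B vs C: [3 vs 4, 2 vs 6, 1 vs 5] → B does not strictly dominate C (column X: 3 ≤ 4)
  C vs A: [4 vs 5, 6 vs 6, 5 vs 7] → C does not strictly dominate A (column X: 4 ≤ 5)
  C vs B: [4 vs 3, 6 vs 2, 5 vs 1] → C strictly dominates B
No single strategy strictly dominates all others → no strictly dominant strategy.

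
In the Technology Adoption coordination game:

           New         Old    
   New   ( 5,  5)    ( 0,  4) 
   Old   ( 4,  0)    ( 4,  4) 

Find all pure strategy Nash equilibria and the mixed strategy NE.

Pure NE: (New, New) and (Old, Old); Mixed NE: p = 0.8, q = 0.8

Work:
Check pure NE:
(New, New): (5, 5) - no unilateral deviation beneficial
(Old, Old): (4, 4) - no unilateral deviation beneficial
Mixed NE: P1 plays New with p = 0.8, P2 plays New with q = 0.8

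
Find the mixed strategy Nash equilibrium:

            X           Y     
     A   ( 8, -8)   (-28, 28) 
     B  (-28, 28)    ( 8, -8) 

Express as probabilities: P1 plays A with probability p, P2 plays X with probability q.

p = 0.5, q = 0.5

Work:
Find probabilities that make opponent indifferent:
P2 chooses q to make P1 indifferent between A and B
P1 chooses p to make P2 indifferent between X and Y
Mixed NE: P1 plays (A: 0.5, B: 0.5), P2 plays (X: 0.5, Y: 0.5)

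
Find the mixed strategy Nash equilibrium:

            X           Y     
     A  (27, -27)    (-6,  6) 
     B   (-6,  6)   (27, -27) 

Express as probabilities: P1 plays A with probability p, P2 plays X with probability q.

p = 0.5, q = 0.5

Work:
Find probabilities that make opponent indifferent:
P2 chooses q to make P1 indifferent between A and B
P1 chooses p to make P2 indifferent between X and Y
Mixed NE: P1 plays (A: 0.5, B: 0.5), P2 plays (X: 0.5, Y: 0.5)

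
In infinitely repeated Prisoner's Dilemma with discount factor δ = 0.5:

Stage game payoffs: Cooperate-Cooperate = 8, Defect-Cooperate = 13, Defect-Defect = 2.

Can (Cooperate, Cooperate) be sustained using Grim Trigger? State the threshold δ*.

δ* = 0.4545; since δ = 0.5 ≥ 0.4545, cooperation can be sustained

Work:
For Grim Trigger:
Cooperate forever: 8/(1-δ)
Defect then punished: 13 + 2·δ/(1-δ)
Need: 8/(1-δ) ≥ 13 + 2·δ/(1-δ)
Solving: δ ≥ (T-R)/(T-P) = (13-8)/(13-2) = 0.4545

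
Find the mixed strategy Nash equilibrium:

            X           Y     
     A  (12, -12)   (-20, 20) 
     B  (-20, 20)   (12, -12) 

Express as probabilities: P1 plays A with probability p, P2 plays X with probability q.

p = 0.5, q = 0.5

Work:
Find probabilities that make opponent indifferent:
P2 chooses q to make P1 indifferent between A and B
P1 chooses p to make P2 indifferent between X and Y
Mixed NE: P1 plays (A: 0.5, B: 0.5), P2 plays (X: 0.5, Y: 0.5)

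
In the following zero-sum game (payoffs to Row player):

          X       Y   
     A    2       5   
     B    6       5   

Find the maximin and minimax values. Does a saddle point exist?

Maximin = 5, Minimax = 5, Saddle: True

Work:
Row minimums: [2, 5] → maximin = 5
Column maximums: [6, 5] → minimax = 5
Saddle point exists! Game value = 5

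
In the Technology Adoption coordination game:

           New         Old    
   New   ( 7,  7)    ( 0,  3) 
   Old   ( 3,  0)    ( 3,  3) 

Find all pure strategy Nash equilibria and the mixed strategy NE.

Pure NE: (New, New) and (Old, Old); Mixed NE: p = 0.4286, q = 0.4286

Work:
Check pure NE:
(New, New): (7, 7) - no unilateral deviation beneficial
(Old, Old): (3, 3) - no unilateral deviation beneficial
Mixed NE: P1 plays New with p = 0.4286, P2 plays New with q = 0.4286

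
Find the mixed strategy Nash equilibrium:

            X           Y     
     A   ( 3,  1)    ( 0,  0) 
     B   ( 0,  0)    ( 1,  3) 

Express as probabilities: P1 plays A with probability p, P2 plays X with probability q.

p = 0.75, q = 0.25

Work:
Find probabilities that make opponent indifferent:
P2 chooses q to make P1 indifferent between A and B
P1 chooses p to make P2 indifferent between X and Y
Mixed NE: P1 plays (A: 0.75, B: 0.25), P2 plays (X: 0.25, Y: 0.75)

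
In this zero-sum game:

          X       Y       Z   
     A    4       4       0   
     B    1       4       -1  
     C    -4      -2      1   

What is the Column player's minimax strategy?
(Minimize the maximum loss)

Column should play Z, value = 1

Work:
Column player minimizes Row's maximum payoff:
Column X: max payoff to Row = 4
Column Y: max payoff to Row = 4
Column Z: max payoff to Row = 1
Minimum is 1, achieved by column Z.
Minimax strategy: Z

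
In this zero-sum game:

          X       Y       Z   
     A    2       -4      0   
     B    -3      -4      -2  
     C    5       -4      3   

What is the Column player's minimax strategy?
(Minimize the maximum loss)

Column should play Y, value = -4

Work:
Column player minimizes Row's maximum payoff:
Column X: max payoff to Row = 5
Column Y: max payoff to Row = -4
Column Z: max payoff to Row = 3
Minimum is -4, achieved by column Y.
Minimax strategy: Y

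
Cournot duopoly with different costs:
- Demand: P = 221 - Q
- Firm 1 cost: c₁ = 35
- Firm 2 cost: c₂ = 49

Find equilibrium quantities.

q₁* = 66.67, q₂* = 52.67

Work:
Reaction: q₁ = (221 - 35 - q₂)/2
Reaction: q₂ = (221 - 49 - q₁)/2
Solve simultaneously:
q₁* = (221 - 2×35 + 49)/3 = 66.67
q₂* = (221 - 2×49 + 35)/3 = 52.67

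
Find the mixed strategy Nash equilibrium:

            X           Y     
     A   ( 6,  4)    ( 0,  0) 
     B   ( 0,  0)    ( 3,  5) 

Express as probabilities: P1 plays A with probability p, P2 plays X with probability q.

p = 0.5556, q = 0.3333

Work:
Find probabilities that make opponent indifferent:
P2 chooses q to make P1 indifferent between A and B
P1 chooses p to make P2 indifferent between X and Y
Mixed NE: P1 plays (A: 0.5556, B: 0.4444), P2 plays (X: 0.3333, Y: 0.6667)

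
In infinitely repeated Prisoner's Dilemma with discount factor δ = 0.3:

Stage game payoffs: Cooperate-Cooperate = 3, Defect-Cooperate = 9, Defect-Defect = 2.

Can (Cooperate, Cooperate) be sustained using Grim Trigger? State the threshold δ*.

δ* = 0.8571; since δ = 0.3 < 0.8571, cooperation cannot be sustained

Work:
For Grim Trigger:
Cooperate forever: 3/(1-δ)
Defect then punished: 9 + 2·δ/(1-δ)
Need: 3/(1-δ) ≥ 9 + 2·δ/(1-δ)
Solving: δ ≥ (T-R)/(T-P) = (9-3)/(9-2) = 0.8571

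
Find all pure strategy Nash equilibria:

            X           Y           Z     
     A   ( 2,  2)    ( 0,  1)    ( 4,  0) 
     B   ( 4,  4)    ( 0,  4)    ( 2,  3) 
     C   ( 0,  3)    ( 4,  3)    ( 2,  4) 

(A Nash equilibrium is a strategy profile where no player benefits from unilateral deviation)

Nash equilibrium: (B, X)

Work:
Best responses:
  P1 vs X: payoffs [2, 4, 0] → best response B (payoff 4)
  P1 vs Y: payoffs [0, 0, 4] → best response C (payoff 4)
  P1 vs Z: payoffs [4, 2, 2] → best response A (payoff 4)
  P2 vs A: payoffs [2, 1, 0] → best response X (payoff 2)
  P2 vs B: payoffs [4, 4, 3] → best response X/Y (payoff 4)
  P2 vs C: payoffs [3, 3, 4] → best response Z (payoff 4)
Mutual best responses: (B,X) → Nash equilibria.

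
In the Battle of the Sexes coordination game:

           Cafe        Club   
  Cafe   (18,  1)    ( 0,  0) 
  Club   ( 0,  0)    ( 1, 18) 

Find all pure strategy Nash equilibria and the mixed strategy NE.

Pure NE: (Cafe, Cafe) and (Club, Club); Mixed NE: p = 0.9474, q = 0.0526

Work:
Check pure NE:
(Cafe, Cafe): (18, 1) - no unilateral deviation beneficial
(Club, Club): (1, 18) - no unilateral deviation beneficial
Mixed NE: P1 plays Cafe with p = 0.9474, P2 plays Cafe with q = 0.0526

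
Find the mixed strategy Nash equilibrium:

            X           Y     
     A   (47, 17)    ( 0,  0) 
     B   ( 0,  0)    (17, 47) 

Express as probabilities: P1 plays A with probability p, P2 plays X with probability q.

p = 0.7344, q = 0.2656

Work:
Find probabilities that make opponent indifferent:
P2 chooses q to make P1 indifferent between A and B
P1 chooses p to make P2 indifferent between X and Y
Mixed NE: P1 plays (A: 0.7344, B: 0.2656), P2 plays (X: 0.2656, Y: 0.7344)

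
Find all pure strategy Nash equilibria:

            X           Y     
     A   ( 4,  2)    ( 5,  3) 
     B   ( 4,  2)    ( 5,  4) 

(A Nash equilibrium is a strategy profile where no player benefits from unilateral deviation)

Nash equilibrium: (A, Y), (B, Y)

Work:
Best responses:
  P1 vs X: payoffs [4, 4] → best response A/B (payoff 4)
  P1 vs Y: payoffs [5, 5] → best response A/B (payoff 5)
  P2 vs A: payoffs [2, 3] → best response Y (payoff 3)
  P2 vs B: payoffs [2, 4] → best response Y (payoff 4)
Mutual best responses: (A,Y), (B,Y) → Nash equilibria.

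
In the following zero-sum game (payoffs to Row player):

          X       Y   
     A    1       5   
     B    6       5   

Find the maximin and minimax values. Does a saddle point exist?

Maximin = 5, Minimax = 5, Saddle: True

Work:
Row minimums: [1, 5] → maximin = 5
Column maximums: [6, 5] → minimax = 5
Saddle point exists! Game value = 5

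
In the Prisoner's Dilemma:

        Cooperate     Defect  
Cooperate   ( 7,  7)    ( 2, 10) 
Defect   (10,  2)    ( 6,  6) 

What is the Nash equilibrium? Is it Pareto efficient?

(Defect, Defect) is NE; not Pareto efficient

Work:
Defect dominates Cooperate for both players:
If P2 cooperates: Defect (10) > Cooperate (7)
If P2 defects: Defect (6) > Cooperate (2)
NE: (Defect, Defect) with payoff (6, 6)
But (Cooperate, Cooperate) = (7, 7) Pareto dominates (6, 6)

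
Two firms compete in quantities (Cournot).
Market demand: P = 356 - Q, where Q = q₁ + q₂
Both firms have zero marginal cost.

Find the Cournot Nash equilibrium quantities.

q₁* = q₂* = 118.67; P* = 118.67

Work:
Profit: π_i = P·q_i = (a - q_i - q_j)·q_i
FOC: ∂π_i/∂q_i = a - 2q_i - q_j = 0
Reaction function: q_i = (356 - q_j)/2
Symmetry: q* = 356/3 = 118.67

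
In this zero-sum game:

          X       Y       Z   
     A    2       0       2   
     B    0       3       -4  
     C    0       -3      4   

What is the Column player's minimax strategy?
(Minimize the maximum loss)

Column should play X, value = 2

Work:
Column player minimizes Row's maximum payoff:
Column X: max payoff to Row = 2
Column Y: max payoff to Row = 3
Column Z: max payoff to Row = 4
Minimum is 2, achieved by column X.
Minimax strategy: X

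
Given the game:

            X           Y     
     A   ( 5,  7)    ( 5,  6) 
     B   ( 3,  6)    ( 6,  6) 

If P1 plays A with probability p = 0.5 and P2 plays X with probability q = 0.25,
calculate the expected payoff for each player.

E[P1] = 5.125, E[P2] = 6.125

Work:
E[P1] = p·q·π₁(A,X) + p·(1-q)·π₁(A,Y) + (1-p)·q·π₁(B,X) + (1-p)·(1-q)·π₁(B,Y)
= 0.5·0.25·5 + 0.5·0.75·5 + 0.5·0.25·3 + 0.5·0.75·6
= 5.125

E[P2] = 6.125 (similar calculation)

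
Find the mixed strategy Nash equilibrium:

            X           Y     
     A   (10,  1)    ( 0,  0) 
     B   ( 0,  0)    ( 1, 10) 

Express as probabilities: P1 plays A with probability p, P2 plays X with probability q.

p = 0.9091, q = 0.0909

Work:
Find probabilities that make opponent indifferent:
P2 chooses q to make P1 indifferent between A and B
P1 chooses p to make P2 indifferent between X and Y
Mixed NE: P1 plays (A: 0.9091, B: 0.0909), P2 plays (X: 0.0909, Y: 0.9091)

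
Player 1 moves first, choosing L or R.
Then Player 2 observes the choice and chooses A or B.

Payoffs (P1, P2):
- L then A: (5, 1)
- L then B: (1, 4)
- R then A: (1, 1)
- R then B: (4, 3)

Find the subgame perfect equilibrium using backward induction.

P1 plays R, P2 plays B after L and B after R; Payoff (4, 3)

Work:
Backward induction:
After L: P2 chooses B → P1 gets 1
After R: P2 chooses B → P1 gets 4
P1 chooses R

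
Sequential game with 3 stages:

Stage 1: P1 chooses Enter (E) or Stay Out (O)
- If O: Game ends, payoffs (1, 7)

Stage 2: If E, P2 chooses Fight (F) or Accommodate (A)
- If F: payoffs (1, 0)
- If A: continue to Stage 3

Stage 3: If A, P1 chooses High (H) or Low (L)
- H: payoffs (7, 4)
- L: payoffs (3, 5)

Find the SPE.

SPE: (E, A, H); Outcome (7, 4)

Work:
Stage 3: P1 chooses H (7 vs 3)
Stage 2: P2: F->0, A->4 (anticipating H). Choose A
Stage 1: P1: O->1, E->7 (anticipating A, H). Choose E
SPE path: E -> A -> H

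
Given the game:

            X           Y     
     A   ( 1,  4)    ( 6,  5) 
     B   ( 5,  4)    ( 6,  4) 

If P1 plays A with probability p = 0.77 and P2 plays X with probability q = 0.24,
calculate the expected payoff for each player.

E[P1] = 5.0208, E[P2] = 4.5852

Work:
E[P1] = p·q·π₁(A,X) + p·(1-q)·π₁(A,Y) + (1-p)·q·π₁(B,X) + (1-p)·(1-q)·π₁(B,Y)
= 0.77·0.24·1 + 0.77·0.76·6 + 0.23·0.24·5 + 0.23·0.76·6
= 5.0208

E[P2] = 4.5852 (similar calculation)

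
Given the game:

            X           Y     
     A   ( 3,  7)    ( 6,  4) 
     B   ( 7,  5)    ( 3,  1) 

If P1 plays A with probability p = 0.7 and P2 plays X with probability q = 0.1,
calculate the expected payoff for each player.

E[P1] = 5.01, E[P2] = 3.43

Work:
E[P1] = p·q·π₁(A,X) + p·(1-q)·π₁(A,Y) + (1-p)·q·π₁(B,X) + (1-p)·(1-q)·π₁(B,Y)
= 0.7·0.1·3 + 0.7·0.9·6 + 0.3·0.1·7 + 0.3·0.9·3
= 5.01

E[P2] = 3.43 (similar calculation)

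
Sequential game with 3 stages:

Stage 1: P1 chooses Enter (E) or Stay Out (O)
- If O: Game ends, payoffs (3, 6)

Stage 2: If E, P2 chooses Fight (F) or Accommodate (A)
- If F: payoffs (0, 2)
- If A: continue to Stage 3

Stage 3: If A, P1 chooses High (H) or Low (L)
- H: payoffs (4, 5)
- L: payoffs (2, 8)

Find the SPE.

SPE: (E, A, H); Outcome (4, 5)

Work:
Stage 3: P1 chooses H (4 vs 2)
Stage 2: P2: F->2, A->5 (anticipating H). Choose A
Stage 1: P1: O->3, E->4 (anticipating A, H). Choose E
SPE path: E -> A -> H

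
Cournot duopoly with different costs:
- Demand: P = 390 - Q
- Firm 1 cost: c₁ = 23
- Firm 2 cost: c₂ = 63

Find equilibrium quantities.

q₁* = 135.67, q₂* = 95.67

Work:
Reaction: q₁ = (390 - 23 - q₂)/2
Reaction: q₂ = (390 - 63 - q₁)/2
Solve simultaneously:
q₁* = (390 - 2×23 + 63)/3 = 135.67
q₂* = (390 - 2×63 + 23)/3 = 95.67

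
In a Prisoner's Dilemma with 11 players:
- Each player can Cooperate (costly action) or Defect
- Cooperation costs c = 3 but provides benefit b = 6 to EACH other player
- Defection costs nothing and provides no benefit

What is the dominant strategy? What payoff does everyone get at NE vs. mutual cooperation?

Dominant: Defect; NE payoff = 0; Coop payoff = 57

Work:
Defect dominates (saves cost c = 3, benefit to others is external)
NE: All defect → everyone gets 0
If all cooperate: each receives (10)×6 - 3 = 57
Social dilemma: 57 > 0 but NE gives 0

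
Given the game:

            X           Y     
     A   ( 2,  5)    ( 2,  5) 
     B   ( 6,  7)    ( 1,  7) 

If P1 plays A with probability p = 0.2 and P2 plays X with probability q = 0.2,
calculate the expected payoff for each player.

E[P1] = 2.0, E[P2] = 6.6

Work:
E[P1] = p·q·π₁(A,X) + p·(1-q)·π₁(A,Y) + (1-p)·q·π₁(B,X) + (1-p)·(1-q)·π₁(B,Y)
= 0.2·0.2·2 + 0.2·0.8·2 + 0.8·0.2·6 + 0.8·0.8·1
= 2.0

E[P2] = 6.6 (similar calculation)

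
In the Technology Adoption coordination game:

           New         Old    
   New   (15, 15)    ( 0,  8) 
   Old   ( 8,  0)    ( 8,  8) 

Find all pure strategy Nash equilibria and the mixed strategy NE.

Pure NE: (New, New) and (Old, Old); Mixed NE: p = 0.5333, q = 0.5333

Work:
Check pure NE:
(New, New): (15, 15) - no unilateral deviation beneficial
(Old, Old): (8, 8) - no unilateral deviation beneficial
Mixed NE: P1 plays New with p = 0.5333, P2 plays New with q = 0.5333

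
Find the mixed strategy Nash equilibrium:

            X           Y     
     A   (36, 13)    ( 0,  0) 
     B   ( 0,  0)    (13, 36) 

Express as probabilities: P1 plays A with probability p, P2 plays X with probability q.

p = 0.7347, q = 0.2653

Work:
Find probabilities that make opponent indifferent:
P2 chooses q to make P1 indifferent between A and B
P1 chooses p to make P2 indifferent between X and Y
Mixed NE: P1 plays (A: 0.7347, B: 0.2653), P2 plays (X: 0.2653, Y: 0.7347)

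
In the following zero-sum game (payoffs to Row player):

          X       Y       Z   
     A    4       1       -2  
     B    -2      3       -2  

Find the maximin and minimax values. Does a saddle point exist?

Maximin = -2, Minimax = -2, Saddle: True

Work:
Row minimums: [-2, -2] → maximin = -2
Column maximums: [4, 3, -2] → minimax = -2
Saddle point exists! Game value = -2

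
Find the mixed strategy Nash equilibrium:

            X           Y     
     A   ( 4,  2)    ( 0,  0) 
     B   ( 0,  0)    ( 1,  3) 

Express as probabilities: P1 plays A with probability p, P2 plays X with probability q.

p = 0.6, q = 0.2

Work:
Find probabilities that make opponent indifferent:
P2 chooses q to make P1 indifferent between A and B
P1 chooses p to make P2 indifferent between X and Y
Mixed NE: P1 plays (A: 0.6, B: 0.4), P2 plays (X: 0.2, Y: 0.8)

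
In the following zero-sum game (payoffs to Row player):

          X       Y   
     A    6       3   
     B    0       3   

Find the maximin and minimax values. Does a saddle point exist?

Maximin = 3, Minimax = 3, Saddle: True

Work:
Row minimums: [3, 0] → maximin = 3
Column maximums: [6, 3] → minimax = 3
Saddle point exists! Game value = 3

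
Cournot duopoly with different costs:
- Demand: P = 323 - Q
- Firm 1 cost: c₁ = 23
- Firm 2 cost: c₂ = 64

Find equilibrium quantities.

q₁* = 113.67, q₂* = 72.67

Work:
Reaction: q₁ = (323 - 23 - q₂)/2
Reaction: q₂ = (323 - 64 - q₁)/2
Solve simultaneously:
q₁* = (323 - 2×23 + 64)/3 = 113.67
q₂* = (323 - 2×64 + 23)/3 = 72.67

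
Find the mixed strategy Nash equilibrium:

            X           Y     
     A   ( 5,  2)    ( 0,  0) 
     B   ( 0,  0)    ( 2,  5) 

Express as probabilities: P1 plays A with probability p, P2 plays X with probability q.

p = 0.7143, q = 0.2857

Work:
Find probabilities that make opponent indifferent:
P2 chooses q to make P1 indifferent between A and B
P1 chooses p to make P2 indifferent between X and Y
Mixed NE: P1 plays (A: 0.7143, B: 0.2857), P2 plays (X: 0.2857, Y: 0.7143)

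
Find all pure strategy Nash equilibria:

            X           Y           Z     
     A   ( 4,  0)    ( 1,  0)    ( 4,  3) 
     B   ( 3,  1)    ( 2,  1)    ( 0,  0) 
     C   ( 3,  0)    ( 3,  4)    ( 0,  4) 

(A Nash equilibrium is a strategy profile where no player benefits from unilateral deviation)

Nash equilibrium: (A, Z), (C, Y)

Work:
Best responses:
  P1 vs X: payoffs [4, 3, 3] → best response A (payoff 4)
  P1 vs Y: payoffs [1, 2, 3] → best response C (payoff 3)
  P1 vs Z: payoffs [4, 0, 0] → best response A (payoff 4)
  P2 vs A: payoffs [0, 0, 3] → best response Z (payoff 3)
  P2 vs B: payoffs [1, 1, 0] → best response X/Y (payoff 1)
  P2 vs C: payoffs [0, 4, 4] → best response Y/Z (payoff 4)
Mutual best responses: (A,Z), (C,Y) → Nash equilibria.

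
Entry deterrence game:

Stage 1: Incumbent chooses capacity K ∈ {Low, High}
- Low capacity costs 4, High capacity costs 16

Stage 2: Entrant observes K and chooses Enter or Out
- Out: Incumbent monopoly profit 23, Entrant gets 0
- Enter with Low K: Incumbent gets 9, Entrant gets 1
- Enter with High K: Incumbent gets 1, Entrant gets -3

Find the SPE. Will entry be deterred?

SPE: (High, Enter|Low, Out|High); Entry deterred. Incumbent net profit = 7

Work:
After Low K: Entrant enters (1 > 0)
After High K: Entrant stays out (-3 < 0)
Incumbent: Low → 9−4=5, High → 23−16=7
Incumbent chooses High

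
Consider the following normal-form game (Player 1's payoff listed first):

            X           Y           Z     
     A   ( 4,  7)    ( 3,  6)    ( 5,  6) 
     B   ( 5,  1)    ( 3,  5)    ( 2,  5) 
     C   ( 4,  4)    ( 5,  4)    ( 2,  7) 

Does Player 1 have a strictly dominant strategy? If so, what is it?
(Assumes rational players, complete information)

No strictly dominant strategy exists for Player 1

Work:
A strategy strictly dominates another if it gives a strictly higher payoff against every opponent action. Compare each pair of P1's strategies column-by-column:
  A vs B: [4 vs 5, 3 vs 3, 5 vs 2] → A does not strictly dominate B (column X: 4 ≤ 5)
  A vs C: [4 vs 4, 3 vs 5, 5 vs 2] → A does not strictly dominate C (column X: 4 ≤ 4)
  B vs A: [5 vs 4, 3 vs 3, 2 vs 5] → B does not strictly dominate A (column Y: 3 ≤ 3)
  B vs C: [5 vs 4, 3 vs 5, 2 vs 2] → B does not strictly dominate C (column Y: 3 ≤ 5)
  C vs A: [4 vs 4, 5 vs 3, 2 vs 5] → C does not strictly dominate A (column X: 4 ≤ 4)
  C vs B: [4 vs 5, 5 vs 3, 2 vs 2] → C does not strictly dominate B (column X: 4 ≤ 5)
No single strategy strictly dominates all others → no strictly dominant strategy.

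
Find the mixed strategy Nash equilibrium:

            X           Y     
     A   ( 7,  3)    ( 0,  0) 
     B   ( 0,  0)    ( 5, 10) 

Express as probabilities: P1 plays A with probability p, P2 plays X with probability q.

p = 0.7692, q = 0.4167

Work:
Find probabilities that make opponent indifferent:
P2 chooses q to make P1 indifferent between A and B
P1 chooses p to make P2 indifferent between X and Y
Mixed NE: P1 plays (A: 0.7692, B: 0.2308), P2 plays (X: 0.4167, Y: 0.5833)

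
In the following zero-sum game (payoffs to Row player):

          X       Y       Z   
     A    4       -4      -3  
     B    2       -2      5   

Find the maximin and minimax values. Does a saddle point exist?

Maximin = -2, Minimax = -2, Saddle: True

Work:
Row minimums: [-4, -2] → maximin = -2
Column maximums: [4, -2, 5] → minimax = -2
Saddle point exists! Game value = -2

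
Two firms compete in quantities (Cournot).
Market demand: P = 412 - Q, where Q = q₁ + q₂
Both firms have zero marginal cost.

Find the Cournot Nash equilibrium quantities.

q₁* = q₂* = 137.33; P* = 137.33

Work:
Profit: π_i = P·q_i = (a - q_i - q_j)·q_i
FOC: ∂π_i/∂q_i = a - 2q_i - q_j = 0
Reaction function: q_i = (412 - q_j)/2
Symmetry: q* = 412/3 = 137.33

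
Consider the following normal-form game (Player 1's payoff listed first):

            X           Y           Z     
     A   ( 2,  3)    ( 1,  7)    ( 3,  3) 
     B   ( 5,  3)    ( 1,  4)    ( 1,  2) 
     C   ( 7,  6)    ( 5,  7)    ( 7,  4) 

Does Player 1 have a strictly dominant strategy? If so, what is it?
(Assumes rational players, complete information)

Yes, Player 1's strictly dominant strategy is C

Work:
A strategy strictly dominates another if it gives a strictly higher payoff against every opponent action. Compare each pair of P1's strategies column-by-column:
  A vs B: [2 vs 5, 1 vs 1, 3 vs 1] → A does not strictly dominate B (column X: 2 ≤ 5)
  A vs C: [2 vs 7, 1 vs 5, 3 vs 7] → A does not strictly dominate C (column X: 2 ≤ 7)
  B vs A: [5 vs 2, 1 vs 1, 1 vs 3] → B does not strictly dominate A (column Y: 1 ≤ 1)
  B vs C: [5 vs 7, 1 vs 5, 1 vs 7] → B does not strictly dominate C (column X: 5 ≤ 7)
  C vs A: [7 vs 2, 5 vs 1, 7 vs 3] → C strictly dominates A
  C vs B: [7 vs 5, 5 vs 1, 7 vs 1] → C strictly dominates B
C strictly dominates every other strategy → strictly dominant.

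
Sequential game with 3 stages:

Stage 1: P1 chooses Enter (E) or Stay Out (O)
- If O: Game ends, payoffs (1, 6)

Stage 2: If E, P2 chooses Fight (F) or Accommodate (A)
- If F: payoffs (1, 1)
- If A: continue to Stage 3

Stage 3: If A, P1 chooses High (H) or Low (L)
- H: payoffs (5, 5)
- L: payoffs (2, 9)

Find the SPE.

SPE: (E, A, H); Outcome (5, 5)

Work:
Stage 3: P1 chooses H (5 vs 2)
Stage 2: P2: F->1, A->5 (anticipating H). Choose A
Stage 1: P1: O->1, E->5 (anticipating A, H). Choose E
SPE path: E -> A -> H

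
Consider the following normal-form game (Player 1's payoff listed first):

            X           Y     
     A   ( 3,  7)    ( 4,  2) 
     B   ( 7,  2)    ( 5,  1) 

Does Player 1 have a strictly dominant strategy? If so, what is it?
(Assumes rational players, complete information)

Yes, Player 1's strictly dominant strategy is B

Work:
A strategy strictly dominates another if it gives a strictly higher payoff against every opponent action. Compare each pair of P1's strategies column-by-column:
  A vs B: [3 vs 7, 4 vs 5] → A does not strictly dominate B (column X: 3 ≤ 7)
  B vs A: [7 vs 3, 5 vs 4] → B strictly dominates A
B strictly dominates every other strategy → strictly dominant.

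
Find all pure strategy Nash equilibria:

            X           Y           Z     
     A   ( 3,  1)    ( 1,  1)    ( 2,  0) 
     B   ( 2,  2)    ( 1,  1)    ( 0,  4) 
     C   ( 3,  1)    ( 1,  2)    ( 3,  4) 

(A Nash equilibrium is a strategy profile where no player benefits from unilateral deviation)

Nash equilibrium: (A, X), (A, Y), (C, Z)

Work:
Best responses:
  P1 vs X: payoffs [3, 2, 3] → best response A/C (payoff 3)
  P1 vs Y: payoffs [1, 1, 1] → best response A/B/C (payoff 1)
  P1 vs Z: payoffs [2, 0, 3] → best response C (payoff 3)
  P2 vs A: payoffs [1, 1, 0] → best response X/Y (payoff 1)
  P2 vs B: payoffs [2, 1, 4] → best response Z (payoff 4)
  P2 vs C: payoffs [1, 2, 4] → best response Z (payoff 4)
Mutual best responses: (A,X), (A,Y), (C,Z) → Nash equilibria.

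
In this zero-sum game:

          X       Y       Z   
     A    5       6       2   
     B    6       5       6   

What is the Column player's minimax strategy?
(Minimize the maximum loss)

Column should play X or Y or Z (all achieve the minimum), value = 6

Work:
Column player minimizes Row's maximum payoff:
Column X: max payoff to Row = 6
Column Y: max payoff to Row = 6
Column Z: max payoff to Row = 6
Minimum is 6, achieved by columns X, Y, Z (tied).
Each of X or Y or Z is a minimax strategy.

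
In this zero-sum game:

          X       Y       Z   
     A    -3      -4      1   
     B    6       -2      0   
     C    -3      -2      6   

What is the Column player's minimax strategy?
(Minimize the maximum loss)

Column should play Y, value = -2

Work:
Column player minimizes Row's maximum payoff:
Column X: max payoff to Row = 6
Column Y: max payoff to Row = -2
Column Z: max payoff to Row = 6
Minimum is -2, achieved by column Y.
Minimax strategy: Y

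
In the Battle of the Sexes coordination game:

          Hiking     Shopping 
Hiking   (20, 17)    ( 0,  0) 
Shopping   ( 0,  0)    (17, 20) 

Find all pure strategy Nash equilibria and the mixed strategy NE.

Pure NE: (Hiking, Hiking) and (Shopping, Shopping); Mixed NE: p = 0.5405, q = 0.4595

Work:
Check pure NE:
(Hiking, Hiking): (20, 17) - no unilateral deviation beneficial
(Shopping, Shopping): (17, 20) - no unilateral deviation beneficial
Mixed NE: P1 plays Hiking with p = 0.5405, P2 plays Hiking with q = 0.4595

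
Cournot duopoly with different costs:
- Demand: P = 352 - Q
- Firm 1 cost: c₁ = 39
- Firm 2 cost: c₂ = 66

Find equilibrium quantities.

q₁* = 113.33, q₂* = 86.33

Work:
Reaction: q₁ = (352 - 39 - q₂)/2
Reaction: q₂ = (352 - 66 - q₁)/2
Solve simultaneously:
q₁* = (352 - 2×39 + 66)/3 = 113.33
q₂* = (352 - 2×66 + 39)/3 = 86.33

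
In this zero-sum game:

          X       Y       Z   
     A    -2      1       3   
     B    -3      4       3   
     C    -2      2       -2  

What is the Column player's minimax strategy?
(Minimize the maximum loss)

Column should play X, value = -2

Work:
Column player minimizes Row's maximum payoff:
Column X: max payoff to Row = -2
Column Y: max payoff to Row = 4
Column Z: max payoff to Row = 3
Minimum is -2, achieved by column X.
Minimax strategy: X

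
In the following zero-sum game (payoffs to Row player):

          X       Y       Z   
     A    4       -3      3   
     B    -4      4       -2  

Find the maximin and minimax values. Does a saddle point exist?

Maximin = -3, Minimax = 3, Saddle: False

Work:
Row minimums: [-3, -4] → maximin = -3
Column maximums: [4, 4, 3] → minimax = 3
No saddle point (maximin ≠ minimax). Mixed strategy needed.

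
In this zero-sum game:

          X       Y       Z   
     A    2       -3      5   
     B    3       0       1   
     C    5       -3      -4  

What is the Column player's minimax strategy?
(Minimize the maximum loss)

Column should play Y, value = 0

Work:
Column player minimizes Row's maximum payoff:
Column X: max payoff to Row = 5
Column Y: max payoff to Row = 0
Column Z: max payoff to Row = 5
Minimum is 0, achieved by column Y.
Minimax strategy: Y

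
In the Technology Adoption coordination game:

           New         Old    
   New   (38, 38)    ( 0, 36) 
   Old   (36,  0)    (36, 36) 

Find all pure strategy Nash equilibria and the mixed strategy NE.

Pure NE: (New, New) and (Old, Old); Mixed NE: p = 0.9474, q = 0.9474

Work:
Check pure NE:
(New, New): (38, 38) - no unilateral deviation beneficial
(Old, Old): (36, 36) - no unilateral deviation beneficial
Mixed NE: P1 plays New with p = 0.9474, P2 plays New with q = 0.9474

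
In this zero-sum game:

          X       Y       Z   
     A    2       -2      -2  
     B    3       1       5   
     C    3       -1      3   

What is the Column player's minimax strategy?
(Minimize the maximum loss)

Column should play Y, value = 1

Work:
Column player minimizes Row's maximum payoff:
Column X: max payoff to Row = 3
Column Y: max payoff to Row = 1
Column Z: max payoff to Row = 5
Minimum is 1, achieved by column Y.
Minimax strategy: Y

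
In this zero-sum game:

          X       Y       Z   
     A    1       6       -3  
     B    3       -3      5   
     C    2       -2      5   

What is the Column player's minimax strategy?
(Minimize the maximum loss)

Column should play X, value = 3

Work:
Column player minimizes Row's maximum payoff:
Column X: max payoff to Row = 3
Column Y: max payoff to Row = 6
Column Z: max payoff to Row = 5
Minimum is 3, achieved by column X.
Minimax strategy: X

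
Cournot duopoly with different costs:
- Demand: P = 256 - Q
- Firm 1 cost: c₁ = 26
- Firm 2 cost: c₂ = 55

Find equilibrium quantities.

q₁* = 86.33, q₂* = 57.33

Work:
Reaction: q₁ = (256 - 26 - q₂)/2
Reaction: q₂ = (256 - 55 - q₁)/2
Solve simultaneously:
q₁* = (256 - 2×26 + 55)/3 = 86.33
q₂* = (256 - 2×55 + 26)/3 = 57.33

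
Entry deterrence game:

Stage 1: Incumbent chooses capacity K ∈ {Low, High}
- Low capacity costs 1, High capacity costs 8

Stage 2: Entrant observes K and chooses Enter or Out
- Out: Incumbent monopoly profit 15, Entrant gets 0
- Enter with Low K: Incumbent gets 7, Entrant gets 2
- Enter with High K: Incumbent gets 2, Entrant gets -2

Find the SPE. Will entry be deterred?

SPE: (High, Enter|Low, Out|High); Entry deterred. Incumbent net profit = 7

Work:
After Low K: Entrant enters (2 > 0)
After High K: Entrant stays out (-2 < 0)
Incumbent: Low → 7−1=6, High → 15−8=7
Incumbent chooses High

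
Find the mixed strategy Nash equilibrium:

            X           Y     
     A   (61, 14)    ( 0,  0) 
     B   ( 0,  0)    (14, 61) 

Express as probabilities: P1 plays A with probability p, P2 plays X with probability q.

p = 0.8133, q = 0.1867

Work:
Find probabilities that make opponent indifferent:
P2 chooses q to make P1 indifferent between A and B
P1 chooses p to make P2 indifferent between X and Y
Mixed NE: P1 plays (A: 0.8133, B: 0.1867), P2 plays (X: 0.1867, Y: 0.8133)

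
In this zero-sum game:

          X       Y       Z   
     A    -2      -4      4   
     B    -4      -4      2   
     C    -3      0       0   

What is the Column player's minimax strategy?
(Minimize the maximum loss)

Column should play X, value = -2

Work:
Column player minimizes Row's maximum payoff:
Column X: max payoff to Row = -2
Column Y: max payoff to Row = 0
Column Z: max payoff to Row = 4
Minimum is -2, achieved by column X.
Minimax strategy: X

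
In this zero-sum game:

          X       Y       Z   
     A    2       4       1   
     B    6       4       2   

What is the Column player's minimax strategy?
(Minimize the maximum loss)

Column should play Z, value = 2

Work:
Column player minimizes Row's maximum payoff:
Column X: max payoff to Row = 6
Column Y: max payoff to Row = 4
Column Z: max payoff to Row = 2
Minimum is 2, achieved by column Z.
Minimax strategy: Z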